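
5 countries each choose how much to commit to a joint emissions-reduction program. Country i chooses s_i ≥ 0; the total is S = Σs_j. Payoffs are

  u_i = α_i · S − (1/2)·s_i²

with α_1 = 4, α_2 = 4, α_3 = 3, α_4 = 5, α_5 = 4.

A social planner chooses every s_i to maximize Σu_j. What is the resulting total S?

100

Planner FOC: ∂(Σu_j)/∂s_i = (Σα_j) − s_i = 0, so s_i^SO = Σα_j = 20 for every i; S^SO = 100.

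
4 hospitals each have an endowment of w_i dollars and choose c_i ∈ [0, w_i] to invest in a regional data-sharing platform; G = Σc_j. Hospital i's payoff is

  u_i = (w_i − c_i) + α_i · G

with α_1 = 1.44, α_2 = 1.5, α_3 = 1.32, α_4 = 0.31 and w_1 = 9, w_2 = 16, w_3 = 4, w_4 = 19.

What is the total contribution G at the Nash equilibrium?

∂u_i/∂c_i = α_i − 1, so hospital i contributes w_i if α_i > 1, else 0.
α_i > 1 for i ∈ {1, 2, 3}; NE contributions (9, 16, 4, 0), G = 29.

29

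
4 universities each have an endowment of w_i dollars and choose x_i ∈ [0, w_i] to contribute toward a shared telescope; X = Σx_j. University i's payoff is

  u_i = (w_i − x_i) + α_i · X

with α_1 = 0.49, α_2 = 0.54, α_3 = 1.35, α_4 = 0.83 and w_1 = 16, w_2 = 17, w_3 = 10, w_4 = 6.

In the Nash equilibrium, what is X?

∂u_i/∂x_i = α_i − 1, so university i contributes w_i if α_i > 1, else 0.
α_i > 1 for i ∈ {3}; NE contributions (0, 0, 10, 0), X = 10.

10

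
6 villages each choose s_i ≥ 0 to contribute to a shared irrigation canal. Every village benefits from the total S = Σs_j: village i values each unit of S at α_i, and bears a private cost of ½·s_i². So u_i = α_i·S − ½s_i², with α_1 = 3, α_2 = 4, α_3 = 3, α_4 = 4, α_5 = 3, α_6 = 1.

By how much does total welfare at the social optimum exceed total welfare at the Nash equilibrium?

Village i's FOC: ∂u_i/∂s_i = α_i − s_i = 0, so s_i* = α_i.
NE contributions = (3, 4, 3, 4, 3, 1); S = 18.
W^NE = (Σα)·S − ½Σα_i² = 18² − ½·60 = 294.
Planner sets s_i = Σα_j = 18 for every i, so S^SO = 6·18 = 108.
W^SO = (Σα)·S^SO − ½·6·(Σα)² = (6/2)·18² = 972.
Deadweight loss = W^SO − W^NE = 678.

678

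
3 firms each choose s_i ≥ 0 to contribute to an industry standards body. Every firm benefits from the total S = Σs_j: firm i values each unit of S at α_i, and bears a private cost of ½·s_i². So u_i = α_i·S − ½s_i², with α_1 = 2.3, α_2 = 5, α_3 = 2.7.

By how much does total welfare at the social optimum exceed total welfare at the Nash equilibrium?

Firm i's FOC: ∂u_i/∂s_i = α_i − s_i = 0, so s_i* = α_i.
NE contributions = (2.3, 5, 2.7); S = 10.
W^NE = (Σα)·S − ½Σα_i² = 10² − ½·37.58 = 81.21.
Planner sets s_i = Σα_j = 10 for every i, so S^SO = 3·10 = 30.
W^SO = (Σα)·S^SO − ½·3·(Σα)² = (3/2)·10² = 150.
Deadweight loss = W^SO − W^NE = 68.79.

68.79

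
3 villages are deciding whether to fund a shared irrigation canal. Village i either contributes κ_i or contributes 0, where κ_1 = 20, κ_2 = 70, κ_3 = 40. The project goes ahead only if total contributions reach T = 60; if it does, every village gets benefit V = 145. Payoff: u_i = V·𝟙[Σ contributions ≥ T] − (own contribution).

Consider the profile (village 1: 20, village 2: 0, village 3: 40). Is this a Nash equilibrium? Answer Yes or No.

Yes

Total = 60 ≥ 60: provided.
Village 1 (pledges 20, payoff 125): dropping to 0 → total 40, payoff 0. No gain.
Village 2 (pledges 0, payoff 145): pledging 70 → total 130, payoff 75. No gain.
Village 3 (pledges 40, payoff 105): dropping to 0 → total 20, payoff 0. No gain.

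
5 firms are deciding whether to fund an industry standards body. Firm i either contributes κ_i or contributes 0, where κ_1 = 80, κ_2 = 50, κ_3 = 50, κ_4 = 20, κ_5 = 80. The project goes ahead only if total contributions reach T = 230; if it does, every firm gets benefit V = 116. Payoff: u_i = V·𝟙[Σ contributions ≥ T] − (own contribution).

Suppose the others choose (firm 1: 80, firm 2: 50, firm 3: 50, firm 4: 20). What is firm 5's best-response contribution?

Others' total = 200. Contributing 80 brings total to 280 ≥ 230: gain V − κ_5 = 36.
Best response: 80.

80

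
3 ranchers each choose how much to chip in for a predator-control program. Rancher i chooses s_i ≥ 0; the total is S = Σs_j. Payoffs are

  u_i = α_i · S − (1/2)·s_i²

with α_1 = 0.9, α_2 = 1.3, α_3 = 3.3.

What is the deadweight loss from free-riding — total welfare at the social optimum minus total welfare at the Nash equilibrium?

Rancher i's FOC: ∂u_i/∂s_i = α_i − s_i = 0, so s_i* = α_i.
NE contributions = (0.9, 1.3, 3.3); S = 5.5.
W^NE = (Σα)·S − ½Σα_i² = 5.5² − ½·13.39 = 23.555.
Planner sets s_i = Σα_j = 5.5 for every i, so S^SO = 3·5.5 = 16.5.
W^SO = (Σα)·S^SO − ½·3·(Σα)² = (3/2)·5.5² = 45.375.
Deadweight loss = W^SO − W^NE = 21.82.

21.82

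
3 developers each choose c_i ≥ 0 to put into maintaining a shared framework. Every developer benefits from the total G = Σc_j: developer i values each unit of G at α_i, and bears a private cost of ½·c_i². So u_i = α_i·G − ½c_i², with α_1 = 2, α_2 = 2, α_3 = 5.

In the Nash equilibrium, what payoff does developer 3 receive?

32.5

Developer i's FOC: ∂u_i/∂c_i = α_i − c_i = 0, so c_i* = α_i.
NE contributions = (2, 2, 5); G = 9.
u_3 = α_3·G − ½·(c_3)² = 5·9 − ½·5² = 32.5.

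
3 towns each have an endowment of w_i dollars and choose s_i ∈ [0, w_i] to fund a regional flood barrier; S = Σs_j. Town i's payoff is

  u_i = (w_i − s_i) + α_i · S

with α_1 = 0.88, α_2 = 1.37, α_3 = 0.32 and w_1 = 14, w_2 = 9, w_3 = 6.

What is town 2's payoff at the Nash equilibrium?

∂u_i/∂s_i = α_i − 1, so town i contributes w_i if α_i > 1, else 0.
α_i > 1 for i ∈ {2}; NE contributions (0, 9, 0), S = 9.
u_2 = (9 − 9) + 1.37·9 = 12.33.

12.33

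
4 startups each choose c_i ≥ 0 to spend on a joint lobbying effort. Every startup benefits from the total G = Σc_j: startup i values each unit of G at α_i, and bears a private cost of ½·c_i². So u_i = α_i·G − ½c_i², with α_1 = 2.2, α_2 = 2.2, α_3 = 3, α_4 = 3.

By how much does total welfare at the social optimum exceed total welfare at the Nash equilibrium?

122

Startup i's FOC: ∂u_i/∂c_i = α_i − c_i = 0, so c_i* = α_i.
NE contributions = (2.2, 2.2, 3, 3); G = 10.4.
W^NE = (Σα)·G − ½Σα_i² = 10.4² − ½·27.68 = 94.32.
Planner sets c_i = Σα_j = 10.4 for every i, so G^SO = 4·10.4 = 41.6.
W^SO = (Σα)·G^SO − ½·4·(Σα)² = (4/2)·10.4² = 216.32.
Deadweight loss = W^SO − W^NE = 122.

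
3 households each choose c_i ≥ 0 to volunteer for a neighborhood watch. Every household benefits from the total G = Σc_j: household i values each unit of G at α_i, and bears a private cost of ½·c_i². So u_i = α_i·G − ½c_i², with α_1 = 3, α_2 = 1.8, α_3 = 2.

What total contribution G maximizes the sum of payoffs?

20.4

Planner FOC: ∂(Σu_j)/∂c_i = (Σα_j) − c_i = 0, so c_i^SO = Σα_j = 6.8 for every i; G^SO = 20.4.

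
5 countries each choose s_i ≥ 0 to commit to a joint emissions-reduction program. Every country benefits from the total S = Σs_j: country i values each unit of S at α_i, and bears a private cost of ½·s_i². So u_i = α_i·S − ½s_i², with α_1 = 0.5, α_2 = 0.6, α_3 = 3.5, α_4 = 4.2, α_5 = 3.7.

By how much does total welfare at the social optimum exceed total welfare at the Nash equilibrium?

256.47

Country i's FOC: ∂u_i/∂s_i = α_i − s_i = 0, so s_i* = α_i.
NE contributions = (0.5, 0.6, 3.5, 4.2, 3.7); S = 12.5.
W^NE = (Σα)·S − ½Σα_i² = 12.5² − ½·44.19 = 134.155.
Planner sets s_i = Σα_j = 12.5 for every i, so S^SO = 5·12.5 = 62.5.
W^SO = (Σα)·S^SO − ½·5·(Σα)² = (5/2)·12.5² = 390.625.
Deadweight loss = W^SO − W^NE = 256.47.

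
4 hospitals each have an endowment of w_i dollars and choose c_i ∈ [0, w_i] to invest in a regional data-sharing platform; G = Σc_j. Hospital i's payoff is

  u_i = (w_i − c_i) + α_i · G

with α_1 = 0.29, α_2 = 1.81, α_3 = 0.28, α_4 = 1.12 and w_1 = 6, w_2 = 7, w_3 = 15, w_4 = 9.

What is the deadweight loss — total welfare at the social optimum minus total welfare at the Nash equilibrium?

∂u_i/∂c_i = α_i − 1, so hospital i contributes w_i if α_i > 1, else 0.
α_i > 1 for i ∈ {2, 4}; NE contributions (0, 7, 0, 9), G = 16.
W^NE = Σw_i − G^NE + (Σα_i)·G^NE = 37 + 2.5·16 = 77.
Planner: ∂(Σu_j)/∂c_i = Σα_j − 1 = 2.5 > 0, so everyone contributes w_i; G^SO = 37, W^SO = 37 + 2.5·37 = 129.5.
Deadweight loss = 52.5.

52.5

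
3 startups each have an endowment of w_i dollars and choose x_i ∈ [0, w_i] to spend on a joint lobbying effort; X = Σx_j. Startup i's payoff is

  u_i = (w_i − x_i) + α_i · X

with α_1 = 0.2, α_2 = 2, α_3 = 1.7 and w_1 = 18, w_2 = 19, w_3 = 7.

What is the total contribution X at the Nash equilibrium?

26

∂u_i/∂x_i = α_i − 1, so startup i contributes w_i if α_i > 1, else 0.
α_i > 1 for i ∈ {2, 3}; NE contributions (0, 19, 7), X = 26.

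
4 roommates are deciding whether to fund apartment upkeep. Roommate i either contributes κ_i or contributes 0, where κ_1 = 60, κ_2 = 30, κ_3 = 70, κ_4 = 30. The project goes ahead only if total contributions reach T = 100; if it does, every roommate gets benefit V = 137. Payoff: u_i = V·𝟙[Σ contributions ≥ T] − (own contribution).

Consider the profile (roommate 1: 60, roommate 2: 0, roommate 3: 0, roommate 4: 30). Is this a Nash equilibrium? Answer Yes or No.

No

Total = 90 < 100: not provided.
Roommate 1 (pledges 60, payoff -60): dropping to 0 → total 30, payoff 0. Profitable deviation.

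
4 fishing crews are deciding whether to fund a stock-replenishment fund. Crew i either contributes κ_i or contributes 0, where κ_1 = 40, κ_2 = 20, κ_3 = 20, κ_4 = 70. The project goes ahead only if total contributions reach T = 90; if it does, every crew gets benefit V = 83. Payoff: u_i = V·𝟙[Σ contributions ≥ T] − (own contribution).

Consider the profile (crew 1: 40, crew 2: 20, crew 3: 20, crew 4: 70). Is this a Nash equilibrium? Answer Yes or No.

No

Total = 150 ≥ 90: provided.
Crew 1 (pledges 40, payoff 43): dropping to 0 → total 110, payoff 83. Profitable deviation.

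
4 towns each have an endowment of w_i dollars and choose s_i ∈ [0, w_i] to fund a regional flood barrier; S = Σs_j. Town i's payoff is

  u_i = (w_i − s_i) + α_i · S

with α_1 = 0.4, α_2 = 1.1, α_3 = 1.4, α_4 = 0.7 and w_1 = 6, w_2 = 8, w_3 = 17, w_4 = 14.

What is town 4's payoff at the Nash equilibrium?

31.5

∂u_i/∂s_i = α_i − 1, so town i contributes w_i if α_i > 1, else 0.
α_i > 1 for i ∈ {2, 3}; NE contributions (0, 8, 17, 0), S = 25.
u_4 = (14 − 0) + 0.7·25 = 31.5.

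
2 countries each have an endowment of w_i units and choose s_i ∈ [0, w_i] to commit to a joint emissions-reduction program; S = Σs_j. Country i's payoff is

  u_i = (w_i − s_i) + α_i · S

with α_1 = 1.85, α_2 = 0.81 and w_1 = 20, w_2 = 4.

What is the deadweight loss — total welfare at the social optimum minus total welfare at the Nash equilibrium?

∂u_i/∂s_i = α_i − 1, so country i contributes w_i if α_i > 1, else 0.
α_i > 1 for i ∈ {1}; NE contributions (20, 0), S = 20.
W^NE = Σw_i − S^NE + (Σα_i)·S^NE = 24 + 1.66·20 = 57.2.
Planner: ∂(Σu_j)/∂s_i = Σα_j − 1 = 1.66 > 0, so everyone contributes w_i; S^SO = 24, W^SO = 24 + 1.66·24 = 63.84.
Deadweight loss = 6.64.

6.64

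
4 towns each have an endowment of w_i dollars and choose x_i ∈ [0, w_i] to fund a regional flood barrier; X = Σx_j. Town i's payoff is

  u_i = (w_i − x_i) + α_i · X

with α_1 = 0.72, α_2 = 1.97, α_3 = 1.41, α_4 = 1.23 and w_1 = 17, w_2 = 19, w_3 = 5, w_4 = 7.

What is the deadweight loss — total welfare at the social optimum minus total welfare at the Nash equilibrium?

73.61

∂u_i/∂x_i = α_i − 1, so town i contributes w_i if α_i > 1, else 0.
α_i > 1 for i ∈ {2, 3, 4}; NE contributions (0, 19, 5, 7), X = 31.
W^NE = Σw_i − X^NE + (Σα_i)·X^NE = 48 + 4.33·31 = 182.23.
Planner: ∂(Σu_j)/∂x_i = Σα_j − 1 = 4.33 > 0, so everyone contributes w_i; X^SO = 48, W^SO = 48 + 4.33·48 = 255.84.
Deadweight loss = 73.61.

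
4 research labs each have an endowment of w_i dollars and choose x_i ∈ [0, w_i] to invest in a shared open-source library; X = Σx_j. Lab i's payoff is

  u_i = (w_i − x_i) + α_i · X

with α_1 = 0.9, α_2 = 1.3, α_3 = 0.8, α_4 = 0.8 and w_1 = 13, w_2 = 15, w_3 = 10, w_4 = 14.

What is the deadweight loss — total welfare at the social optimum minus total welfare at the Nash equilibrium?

∂u_i/∂x_i = α_i − 1, so lab i contributes w_i if α_i > 1, else 0.
α_i > 1 for i ∈ {2}; NE contributions (0, 15, 0, 0), X = 15.
W^NE = Σw_i − X^NE + (Σα_i)·X^NE = 52 + 2.8·15 = 94.
Planner: ∂(Σu_j)/∂x_i = Σα_j − 1 = 2.8 > 0, so everyone contributes w_i; X^SO = 52, W^SO = 52 + 2.8·52 = 197.6.
Deadweight loss = 103.6.

103.6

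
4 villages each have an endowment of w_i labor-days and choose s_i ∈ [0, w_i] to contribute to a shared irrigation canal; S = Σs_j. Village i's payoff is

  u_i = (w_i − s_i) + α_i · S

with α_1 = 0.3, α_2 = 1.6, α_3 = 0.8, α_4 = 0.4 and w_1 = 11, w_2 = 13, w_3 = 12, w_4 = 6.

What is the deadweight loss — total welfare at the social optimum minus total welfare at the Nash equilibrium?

∂u_i/∂s_i = α_i − 1, so village i contributes w_i if α_i > 1, else 0.
α_i > 1 for i ∈ {2}; NE contributions (0, 13, 0, 0), S = 13.
W^NE = Σw_i − S^NE + (Σα_i)·S^NE = 42 + 2.1·13 = 69.3.
Planner: ∂(Σu_j)/∂s_i = Σα_j − 1 = 2.1 > 0, so everyone contributes w_i; S^SO = 42, W^SO = 42 + 2.1·42 = 130.2.
Deadweight loss = 60.9.

60.9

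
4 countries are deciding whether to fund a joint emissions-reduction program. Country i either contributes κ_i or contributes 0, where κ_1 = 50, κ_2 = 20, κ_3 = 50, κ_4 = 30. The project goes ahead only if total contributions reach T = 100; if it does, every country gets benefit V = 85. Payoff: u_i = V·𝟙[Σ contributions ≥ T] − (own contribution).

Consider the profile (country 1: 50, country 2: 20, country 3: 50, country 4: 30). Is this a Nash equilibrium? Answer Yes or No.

Total = 150 ≥ 100: provided.
Country 1 (pledges 50, payoff 35): dropping to 0 → total 100, payoff 85. Profitable deviation.

No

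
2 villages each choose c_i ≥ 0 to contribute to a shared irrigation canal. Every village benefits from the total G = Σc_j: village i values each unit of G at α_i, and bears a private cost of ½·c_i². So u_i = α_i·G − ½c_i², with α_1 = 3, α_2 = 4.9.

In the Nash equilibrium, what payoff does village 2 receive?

Village i's FOC: ∂u_i/∂c_i = α_i − c_i = 0, so c_i* = α_i.
NE contributions = (3, 4.9); G = 7.9.
u_2 = α_2·G − ½·(c_2)² = 4.9·7.9 − ½·4.9² = 26.705.

26.705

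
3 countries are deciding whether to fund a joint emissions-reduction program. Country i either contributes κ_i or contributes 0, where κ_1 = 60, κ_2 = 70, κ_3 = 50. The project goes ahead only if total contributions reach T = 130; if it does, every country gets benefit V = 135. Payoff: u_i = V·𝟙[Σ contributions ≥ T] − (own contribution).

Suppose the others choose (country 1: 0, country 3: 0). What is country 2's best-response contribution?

0

Others' total = 0. Even contributing 70 gives 70 < 130: no benefit either way.
Best response: 0.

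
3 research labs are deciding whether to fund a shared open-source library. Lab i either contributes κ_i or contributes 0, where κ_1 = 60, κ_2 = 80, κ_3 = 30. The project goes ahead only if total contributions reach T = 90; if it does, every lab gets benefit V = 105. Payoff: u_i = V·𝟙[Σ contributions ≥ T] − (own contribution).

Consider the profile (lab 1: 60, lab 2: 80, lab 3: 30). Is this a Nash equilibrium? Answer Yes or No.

No

Total = 170 ≥ 90: provided.
Lab 1 (pledges 60, payoff 45): dropping to 0 → total 110, payoff 105. Profitable deviation.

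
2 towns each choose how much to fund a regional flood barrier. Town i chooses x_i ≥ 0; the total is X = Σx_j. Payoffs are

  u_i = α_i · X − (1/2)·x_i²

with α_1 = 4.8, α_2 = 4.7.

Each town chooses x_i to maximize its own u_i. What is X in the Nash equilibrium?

9.5

Town i's FOC: ∂u_i/∂x_i = α_i − x_i = 0, so x_i* = α_i.
NE contributions = (4.8, 4.7); X = 9.5.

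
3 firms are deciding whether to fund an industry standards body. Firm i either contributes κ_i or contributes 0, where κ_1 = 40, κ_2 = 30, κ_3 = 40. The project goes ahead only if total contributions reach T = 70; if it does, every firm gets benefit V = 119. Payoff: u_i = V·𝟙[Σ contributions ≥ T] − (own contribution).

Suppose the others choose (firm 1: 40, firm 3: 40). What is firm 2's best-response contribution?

0

Others' total = 80 ≥ 70; contributing adds cost 30 for no extra benefit.
Best response: 0.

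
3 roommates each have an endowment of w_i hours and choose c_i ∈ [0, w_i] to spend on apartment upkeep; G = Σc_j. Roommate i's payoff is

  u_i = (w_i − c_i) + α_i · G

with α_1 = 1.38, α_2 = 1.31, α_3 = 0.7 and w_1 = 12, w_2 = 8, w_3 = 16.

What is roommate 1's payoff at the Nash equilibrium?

∂u_i/∂c_i = α_i − 1, so roommate i contributes w_i if α_i > 1, else 0.
α_i > 1 for i ∈ {1, 2}; NE contributions (12, 8, 0), G = 20.
u_1 = (12 − 12) + 1.38·20 = 27.6.

27.6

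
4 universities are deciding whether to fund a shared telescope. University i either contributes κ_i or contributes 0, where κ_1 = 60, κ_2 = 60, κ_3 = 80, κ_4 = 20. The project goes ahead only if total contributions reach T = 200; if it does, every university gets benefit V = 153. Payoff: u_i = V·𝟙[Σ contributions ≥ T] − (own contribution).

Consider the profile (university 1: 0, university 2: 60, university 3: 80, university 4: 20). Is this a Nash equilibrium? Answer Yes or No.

Total = 160 < 200: not provided.
University 1 (pledges 0, payoff 0): pledging 60 → total 220, payoff 93. Profitable deviation.

No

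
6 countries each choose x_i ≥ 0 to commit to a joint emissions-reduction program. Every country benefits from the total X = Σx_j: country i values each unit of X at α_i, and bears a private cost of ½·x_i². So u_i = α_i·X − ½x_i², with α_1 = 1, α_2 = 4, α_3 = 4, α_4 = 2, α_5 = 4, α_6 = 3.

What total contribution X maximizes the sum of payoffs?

Planner FOC: ∂(Σu_j)/∂x_i = (Σα_j) − x_i = 0, so x_i^SO = Σα_j = 18 for every i; X^SO = 108.

108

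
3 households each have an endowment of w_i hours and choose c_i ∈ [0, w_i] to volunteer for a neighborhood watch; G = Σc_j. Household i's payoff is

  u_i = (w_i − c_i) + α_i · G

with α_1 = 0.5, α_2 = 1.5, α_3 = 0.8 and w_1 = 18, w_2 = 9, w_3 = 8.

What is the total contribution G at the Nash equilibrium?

9

∂u_i/∂c_i = α_i − 1, so household i contributes w_i if α_i > 1, else 0.
α_i > 1 for i ∈ {2}; NE contributions (0, 9, 0), G = 9.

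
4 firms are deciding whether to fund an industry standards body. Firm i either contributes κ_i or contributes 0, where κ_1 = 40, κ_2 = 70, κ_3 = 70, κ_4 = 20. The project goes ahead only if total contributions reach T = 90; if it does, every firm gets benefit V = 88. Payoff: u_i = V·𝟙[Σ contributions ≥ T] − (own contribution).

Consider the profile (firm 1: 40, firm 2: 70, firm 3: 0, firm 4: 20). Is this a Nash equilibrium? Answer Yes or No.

No

Total = 130 ≥ 90: provided.
Firm 1 (pledges 40, payoff 48): dropping to 0 → total 90, payoff 88. Profitable deviation.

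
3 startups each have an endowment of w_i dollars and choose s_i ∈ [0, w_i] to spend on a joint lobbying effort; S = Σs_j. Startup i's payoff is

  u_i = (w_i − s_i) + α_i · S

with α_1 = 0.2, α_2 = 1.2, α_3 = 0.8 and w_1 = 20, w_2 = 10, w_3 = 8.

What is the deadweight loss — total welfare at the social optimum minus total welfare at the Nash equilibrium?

33.6

∂u_i/∂s_i = α_i − 1, so startup i contributes w_i if α_i > 1, else 0.
α_i > 1 for i ∈ {2}; NE contributions (0, 10, 0), S = 10.
W^NE = Σw_i − S^NE + (Σα_i)·S^NE = 38 + 1.2·10 = 50.
Planner: ∂(Σu_j)/∂s_i = Σα_j − 1 = 1.2 > 0, so everyone contributes w_i; S^SO = 38, W^SO = 38 + 1.2·38 = 83.6.
Deadweight loss = 33.6.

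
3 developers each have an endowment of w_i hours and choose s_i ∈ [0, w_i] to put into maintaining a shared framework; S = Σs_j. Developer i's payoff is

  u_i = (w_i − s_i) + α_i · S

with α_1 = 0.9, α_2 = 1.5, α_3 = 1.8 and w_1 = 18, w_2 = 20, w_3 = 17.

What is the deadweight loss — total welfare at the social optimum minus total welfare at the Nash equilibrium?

57.6

∂u_i/∂s_i = α_i − 1, so developer i contributes w_i if α_i > 1, else 0.
α_i > 1 for i ∈ {2, 3}; NE contributions (0, 20, 17), S = 37.
W^NE = Σw_i − S^NE + (Σα_i)·S^NE = 55 + 3.2·37 = 173.4.
Planner: ∂(Σu_j)/∂s_i = Σα_j − 1 = 3.2 > 0, so everyone contributes w_i; S^SO = 55, W^SO = 55 + 3.2·55 = 231.
Deadweight loss = 57.6.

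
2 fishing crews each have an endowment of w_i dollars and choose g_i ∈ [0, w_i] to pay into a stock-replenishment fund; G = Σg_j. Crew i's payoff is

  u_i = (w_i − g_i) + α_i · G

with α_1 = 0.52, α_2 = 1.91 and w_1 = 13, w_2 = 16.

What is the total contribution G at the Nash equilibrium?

∂u_i/∂g_i = α_i − 1, so crew i contributes w_i if α_i > 1, else 0.
α_i > 1 for i ∈ {2}; NE contributions (0, 16), G = 16.

16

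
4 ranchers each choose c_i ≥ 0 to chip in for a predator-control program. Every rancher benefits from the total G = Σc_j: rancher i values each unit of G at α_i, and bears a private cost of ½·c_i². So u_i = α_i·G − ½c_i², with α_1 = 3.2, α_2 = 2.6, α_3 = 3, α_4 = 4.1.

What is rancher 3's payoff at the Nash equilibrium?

34.2

Rancher i's FOC: ∂u_i/∂c_i = α_i − c_i = 0, so c_i* = α_i.
NE contributions = (3.2, 2.6, 3, 4.1); G = 12.9.
u_3 = α_3·G − ½·(c_3)² = 3·12.9 − ½·3² = 34.2.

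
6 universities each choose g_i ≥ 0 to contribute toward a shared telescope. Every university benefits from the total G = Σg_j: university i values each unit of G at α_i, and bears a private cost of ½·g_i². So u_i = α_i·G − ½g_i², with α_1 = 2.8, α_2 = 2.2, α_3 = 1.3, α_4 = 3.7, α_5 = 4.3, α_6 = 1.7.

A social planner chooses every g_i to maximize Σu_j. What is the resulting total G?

Planner FOC: ∂(Σu_j)/∂g_i = (Σα_j) − g_i = 0, so g_i^SO = Σα_j = 16 for every i; G^SO = 96.

96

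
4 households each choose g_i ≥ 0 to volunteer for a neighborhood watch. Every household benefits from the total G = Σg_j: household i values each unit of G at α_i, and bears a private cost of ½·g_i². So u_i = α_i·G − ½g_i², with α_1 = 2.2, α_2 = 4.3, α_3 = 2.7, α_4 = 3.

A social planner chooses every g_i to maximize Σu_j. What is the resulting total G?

48.8

Planner FOC: ∂(Σu_j)/∂g_i = (Σα_j) − g_i = 0, so g_i^SO = Σα_j = 12.2 for every i; G^SO = 48.8.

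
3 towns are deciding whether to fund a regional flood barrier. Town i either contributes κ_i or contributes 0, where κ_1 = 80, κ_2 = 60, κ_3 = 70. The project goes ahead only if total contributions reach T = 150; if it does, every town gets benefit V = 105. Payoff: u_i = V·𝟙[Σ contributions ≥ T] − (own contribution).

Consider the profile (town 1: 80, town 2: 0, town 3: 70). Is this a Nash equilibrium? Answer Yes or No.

Yes

Total = 150 ≥ 150: provided.
Town 1 (pledges 80, payoff 25): dropping to 0 → total 70, payoff 0. No gain.
Town 2 (pledges 0, payoff 105): pledging 60 → total 210, payoff 45. No gain.
Town 3 (pledges 70, payoff 35): dropping to 0 → total 80, payoff 0. No gain.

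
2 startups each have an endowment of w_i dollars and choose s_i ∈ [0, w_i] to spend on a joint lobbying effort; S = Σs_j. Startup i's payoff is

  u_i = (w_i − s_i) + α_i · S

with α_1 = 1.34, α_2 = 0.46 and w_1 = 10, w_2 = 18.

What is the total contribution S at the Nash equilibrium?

10

∂u_i/∂s_i = α_i − 1, so startup i contributes w_i if α_i > 1, else 0.
α_i > 1 for i ∈ {1}; NE contributions (10, 0), S = 10.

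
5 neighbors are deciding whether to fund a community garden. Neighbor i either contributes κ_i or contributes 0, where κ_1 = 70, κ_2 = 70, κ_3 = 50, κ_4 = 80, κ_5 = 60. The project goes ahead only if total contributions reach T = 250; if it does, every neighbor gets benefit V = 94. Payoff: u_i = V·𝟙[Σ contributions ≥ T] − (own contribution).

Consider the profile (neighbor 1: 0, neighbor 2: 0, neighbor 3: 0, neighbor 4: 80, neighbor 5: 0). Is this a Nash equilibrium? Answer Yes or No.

Total = 80 < 250: not provided.
Neighbor 1 (pledges 0, payoff 0): pledging 70 → total 150, payoff -70. No gain.
Neighbor 2 (pledges 0, payoff 0): pledging 70 → total 150, payoff -70. No gain.
Neighbor 3 (pledges 0, payoff 0): pledging 50 → total 130, payoff -50. No gain.
Neighbor 4 (pledges 80, payoff -80): dropping to 0 → total 0, payoff 0. Profitable deviation.

No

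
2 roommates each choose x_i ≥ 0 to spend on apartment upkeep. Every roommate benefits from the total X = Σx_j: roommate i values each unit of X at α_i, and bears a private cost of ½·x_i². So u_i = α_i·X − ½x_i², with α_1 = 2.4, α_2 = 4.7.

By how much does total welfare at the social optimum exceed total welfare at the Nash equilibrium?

Roommate i's FOC: ∂u_i/∂x_i = α_i − x_i = 0, so x_i* = α_i.
NE contributions = (2.4, 4.7); X = 7.1.
W^NE = (Σα)·X − ½Σα_i² = 7.1² − ½·27.85 = 36.485.
Planner sets x_i = Σα_j = 7.1 for every i, so X^SO = 2·7.1 = 14.2.
W^SO = (Σα)·X^SO − ½·2·(Σα)² = (2/2)·7.1² = 50.41.
Deadweight loss = W^SO − W^NE = 13.925.

13.925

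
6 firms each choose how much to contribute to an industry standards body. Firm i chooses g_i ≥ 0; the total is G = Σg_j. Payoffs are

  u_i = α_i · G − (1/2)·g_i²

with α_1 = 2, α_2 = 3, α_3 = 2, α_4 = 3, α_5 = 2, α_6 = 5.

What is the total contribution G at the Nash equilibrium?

Firm i's FOC: ∂u_i/∂g_i = α_i − g_i = 0, so g_i* = α_i.
NE contributions = (2, 3, 2, 3, 2, 5); G = 17.

17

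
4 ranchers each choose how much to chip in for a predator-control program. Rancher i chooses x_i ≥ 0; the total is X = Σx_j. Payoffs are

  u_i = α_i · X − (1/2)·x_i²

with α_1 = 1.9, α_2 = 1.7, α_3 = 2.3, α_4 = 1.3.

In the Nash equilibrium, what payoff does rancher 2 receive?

10.795

Rancher i's FOC: ∂u_i/∂x_i = α_i − x_i = 0, so x_i* = α_i.
NE contributions = (1.9, 1.7, 2.3, 1.3); X = 7.2.
u_2 = α_2·X − ½·(x_2)² = 1.7·7.2 − ½·1.7² = 10.795.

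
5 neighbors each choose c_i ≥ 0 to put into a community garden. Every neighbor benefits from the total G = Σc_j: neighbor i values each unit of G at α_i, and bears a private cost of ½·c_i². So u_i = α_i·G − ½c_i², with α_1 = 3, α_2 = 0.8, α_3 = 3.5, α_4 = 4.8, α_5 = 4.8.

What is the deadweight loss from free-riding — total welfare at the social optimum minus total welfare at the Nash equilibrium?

462.4

Neighbor i's FOC: ∂u_i/∂c_i = α_i − c_i = 0, so c_i* = α_i.
NE contributions = (3, 0.8, 3.5, 4.8, 4.8); G = 16.9.
W^NE = (Σα)·G − ½Σα_i² = 16.9² − ½·67.97 = 251.625.
Planner sets c_i = Σα_j = 16.9 for every i, so G^SO = 5·16.9 = 84.5.
W^SO = (Σα)·G^SO − ½·5·(Σα)² = (5/2)·16.9² = 714.025.
Deadweight loss = W^SO − W^NE = 462.4.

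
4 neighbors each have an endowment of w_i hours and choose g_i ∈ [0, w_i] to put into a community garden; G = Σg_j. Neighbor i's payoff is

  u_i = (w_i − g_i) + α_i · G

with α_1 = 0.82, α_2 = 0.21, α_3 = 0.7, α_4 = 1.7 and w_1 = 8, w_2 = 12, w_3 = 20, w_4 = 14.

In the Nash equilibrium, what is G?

∂u_i/∂g_i = α_i − 1, so neighbor i contributes w_i if α_i > 1, else 0.
α_i > 1 for i ∈ {4}; NE contributions (0, 0, 0, 14), G = 14.

14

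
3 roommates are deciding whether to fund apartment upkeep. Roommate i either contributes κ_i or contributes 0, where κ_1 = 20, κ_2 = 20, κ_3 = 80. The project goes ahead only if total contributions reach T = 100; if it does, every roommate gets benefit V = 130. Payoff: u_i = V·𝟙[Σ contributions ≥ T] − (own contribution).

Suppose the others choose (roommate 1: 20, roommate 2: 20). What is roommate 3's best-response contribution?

Others' total = 40. Contributing 80 brings total to 120 ≥ 100: gain V − κ_3 = 50.
Best response: 80.

80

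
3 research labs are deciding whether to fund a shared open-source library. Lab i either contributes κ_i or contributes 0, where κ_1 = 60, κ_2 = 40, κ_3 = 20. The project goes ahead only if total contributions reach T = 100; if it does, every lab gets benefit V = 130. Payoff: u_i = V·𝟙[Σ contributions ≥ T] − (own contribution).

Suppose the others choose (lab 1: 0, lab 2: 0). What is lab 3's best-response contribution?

0

Others' total = 0. Even contributing 20 gives 20 < 100: no benefit either way.
Best response: 0.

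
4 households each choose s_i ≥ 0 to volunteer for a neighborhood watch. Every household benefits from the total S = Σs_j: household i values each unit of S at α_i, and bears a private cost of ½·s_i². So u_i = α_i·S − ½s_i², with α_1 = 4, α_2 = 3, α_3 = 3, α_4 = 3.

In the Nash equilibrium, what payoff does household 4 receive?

Household i's FOC: ∂u_i/∂s_i = α_i − s_i = 0, so s_i* = α_i.
NE contributions = (4, 3, 3, 3); S = 13.
u_4 = α_4·S − ½·(s_4)² = 3·13 − ½·3² = 34.5.

34.5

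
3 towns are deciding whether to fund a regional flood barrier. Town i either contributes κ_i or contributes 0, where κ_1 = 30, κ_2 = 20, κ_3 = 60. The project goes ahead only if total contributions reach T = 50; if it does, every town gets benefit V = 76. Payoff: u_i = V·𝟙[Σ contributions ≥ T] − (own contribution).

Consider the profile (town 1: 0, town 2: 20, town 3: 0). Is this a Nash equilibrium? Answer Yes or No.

No

Total = 20 < 50: not provided.
Town 1 (pledges 0, payoff 0): pledging 30 → total 50, payoff 46. Profitable deviation.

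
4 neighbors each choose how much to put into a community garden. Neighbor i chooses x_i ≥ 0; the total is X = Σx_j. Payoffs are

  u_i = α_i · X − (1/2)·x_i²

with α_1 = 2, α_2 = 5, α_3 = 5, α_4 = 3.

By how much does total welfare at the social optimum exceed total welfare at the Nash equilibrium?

Neighbor i's FOC: ∂u_i/∂x_i = α_i − x_i = 0, so x_i* = α_i.
NE contributions = (2, 5, 5, 3); X = 15.
W^NE = (Σα)·X − ½Σα_i² = 15² − ½·63 = 193.5.
Planner sets x_i = Σα_j = 15 for every i, so X^SO = 4·15 = 60.
W^SO = (Σα)·X^SO − ½·4·(Σα)² = (4/2)·15² = 450.
Deadweight loss = W^SO − W^NE = 256.5.

256.5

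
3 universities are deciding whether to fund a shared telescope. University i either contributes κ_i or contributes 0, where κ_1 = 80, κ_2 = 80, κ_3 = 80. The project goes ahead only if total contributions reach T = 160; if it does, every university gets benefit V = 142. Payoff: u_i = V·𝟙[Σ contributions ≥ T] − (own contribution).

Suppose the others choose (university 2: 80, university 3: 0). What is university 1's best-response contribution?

Others' total = 80. Contributing 80 brings total to 160 ≥ 160: gain V − κ_1 = 62.
Best response: 80.

80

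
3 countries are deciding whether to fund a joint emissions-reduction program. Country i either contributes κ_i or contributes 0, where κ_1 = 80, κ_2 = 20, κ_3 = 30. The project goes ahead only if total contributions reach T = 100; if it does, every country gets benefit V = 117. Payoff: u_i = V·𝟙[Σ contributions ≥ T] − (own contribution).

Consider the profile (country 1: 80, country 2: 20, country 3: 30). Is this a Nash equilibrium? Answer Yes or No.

Total = 130 ≥ 100: provided.
Country 1 (pledges 80, payoff 37): dropping to 0 → total 50, payoff 0. No gain.
Country 2 (pledges 20, payoff 97): dropping to 0 → total 110, payoff 117. Profitable deviation.

No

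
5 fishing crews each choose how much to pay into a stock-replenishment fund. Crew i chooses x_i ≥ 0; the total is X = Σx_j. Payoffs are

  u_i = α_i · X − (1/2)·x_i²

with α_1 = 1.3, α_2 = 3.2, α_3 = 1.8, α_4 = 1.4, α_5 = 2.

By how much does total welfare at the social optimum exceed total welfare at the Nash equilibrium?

151.7

Crew i's FOC: ∂u_i/∂x_i = α_i − x_i = 0, so x_i* = α_i.
NE contributions = (1.3, 3.2, 1.8, 1.4, 2); X = 9.7.
W^NE = (Σα)·X − ½Σα_i² = 9.7² − ½·21.13 = 83.525.
Planner sets x_i = Σα_j = 9.7 for every i, so X^SO = 5·9.7 = 48.5.
W^SO = (Σα)·X^SO − ½·5·(Σα)² = (5/2)·9.7² = 235.225.
Deadweight loss = W^SO − W^NE = 151.7.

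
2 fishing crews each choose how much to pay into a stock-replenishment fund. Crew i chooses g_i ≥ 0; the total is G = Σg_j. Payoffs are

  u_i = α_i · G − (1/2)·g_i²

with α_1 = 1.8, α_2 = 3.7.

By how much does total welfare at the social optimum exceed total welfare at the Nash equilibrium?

Crew i's FOC: ∂u_i/∂g_i = α_i − g_i = 0, so g_i* = α_i.
NE contributions = (1.8, 3.7); G = 5.5.
W^NE = (Σα)·G − ½Σα_i² = 5.5² − ½·16.93 = 21.785.
Planner sets g_i = Σα_j = 5.5 for every i, so G^SO = 2·5.5 = 11.
W^SO = (Σα)·G^SO − ½·2·(Σα)² = (2/2)·5.5² = 30.25.
Deadweight loss = W^SO − W^NE = 8.465.

8.465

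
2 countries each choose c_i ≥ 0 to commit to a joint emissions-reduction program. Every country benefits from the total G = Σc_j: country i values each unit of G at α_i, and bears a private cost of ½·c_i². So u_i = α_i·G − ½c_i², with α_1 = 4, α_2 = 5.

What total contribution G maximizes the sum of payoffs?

18

Planner FOC: ∂(Σu_j)/∂c_i = (Σα_j) − c_i = 0, so c_i^SO = Σα_j = 9 for every i; G^SO = 18.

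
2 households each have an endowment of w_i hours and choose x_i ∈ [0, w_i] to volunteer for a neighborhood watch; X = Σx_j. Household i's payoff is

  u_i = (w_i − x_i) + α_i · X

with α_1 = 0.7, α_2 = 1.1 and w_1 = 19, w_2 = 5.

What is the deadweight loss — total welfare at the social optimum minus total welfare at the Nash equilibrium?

∂u_i/∂x_i = α_i − 1, so household i contributes w_i if α_i > 1, else 0.
α_i > 1 for i ∈ {2}; NE contributions (0, 5), X = 5.
W^NE = Σw_i − X^NE + (Σα_i)·X^NE = 24 + 0.8·5 = 28.
Planner: ∂(Σu_j)/∂x_i = Σα_j − 1 = 0.8 > 0, so everyone contributes w_i; X^SO = 24, W^SO = 24 + 0.8·24 = 43.2.
Deadweight loss = 15.2.

15.2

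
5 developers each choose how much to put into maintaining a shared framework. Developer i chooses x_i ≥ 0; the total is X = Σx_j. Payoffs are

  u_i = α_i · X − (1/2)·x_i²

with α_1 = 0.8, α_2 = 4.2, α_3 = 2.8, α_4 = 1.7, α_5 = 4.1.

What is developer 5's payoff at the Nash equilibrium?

Developer i's FOC: ∂u_i/∂x_i = α_i − x_i = 0, so x_i* = α_i.
NE contributions = (0.8, 4.2, 2.8, 1.7, 4.1); X = 13.6.
u_5 = α_5·X − ½·(x_5)² = 4.1·13.6 − ½·4.1² = 47.355.

47.355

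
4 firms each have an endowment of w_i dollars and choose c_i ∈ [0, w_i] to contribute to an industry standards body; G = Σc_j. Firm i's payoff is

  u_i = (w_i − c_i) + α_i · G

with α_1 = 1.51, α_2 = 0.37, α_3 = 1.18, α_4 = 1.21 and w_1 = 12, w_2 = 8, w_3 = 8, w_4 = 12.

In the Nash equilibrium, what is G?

∂u_i/∂c_i = α_i − 1, so firm i contributes w_i if α_i > 1, else 0.
α_i > 1 for i ∈ {1, 3, 4}; NE contributions (12, 0, 8, 12), G = 32.

32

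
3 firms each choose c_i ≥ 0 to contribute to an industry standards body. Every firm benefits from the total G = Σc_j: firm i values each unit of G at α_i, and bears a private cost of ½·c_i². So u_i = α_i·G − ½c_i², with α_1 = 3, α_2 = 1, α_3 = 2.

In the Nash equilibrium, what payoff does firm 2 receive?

5.5

Firm i's FOC: ∂u_i/∂c_i = α_i − c_i = 0, so c_i* = α_i.
NE contributions = (3, 1, 2); G = 6.
u_2 = α_2·G − ½·(c_2)² = 1·6 − ½·1² = 5.5.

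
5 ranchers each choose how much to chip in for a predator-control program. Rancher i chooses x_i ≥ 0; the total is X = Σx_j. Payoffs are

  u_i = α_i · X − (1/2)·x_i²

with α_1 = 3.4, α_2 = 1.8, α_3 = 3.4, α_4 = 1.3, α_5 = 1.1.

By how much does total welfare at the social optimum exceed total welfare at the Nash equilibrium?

196.13

Rancher i's FOC: ∂u_i/∂x_i = α_i − x_i = 0, so x_i* = α_i.
NE contributions = (3.4, 1.8, 3.4, 1.3, 1.1); X = 11.
W^NE = (Σα)·X − ½Σα_i² = 11² − ½·29.26 = 106.37.
Planner sets x_i = Σα_j = 11 for every i, so X^SO = 5·11 = 55.
W^SO = (Σα)·X^SO − ½·5·(Σα)² = (5/2)·11² = 302.5.
Deadweight loss = W^SO − W^NE = 196.13.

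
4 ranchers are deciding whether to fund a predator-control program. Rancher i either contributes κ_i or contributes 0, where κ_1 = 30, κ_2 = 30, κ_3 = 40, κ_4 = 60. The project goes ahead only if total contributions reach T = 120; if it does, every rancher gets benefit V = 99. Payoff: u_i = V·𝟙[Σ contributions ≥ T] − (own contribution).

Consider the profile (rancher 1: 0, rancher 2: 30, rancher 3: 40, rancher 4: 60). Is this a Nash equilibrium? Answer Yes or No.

Yes

Total = 130 ≥ 120: provided.
Rancher 1 (pledges 0, payoff 99): pledging 30 → total 160, payoff 69. No gain.
Rancher 2 (pledges 30, payoff 69): dropping to 0 → total 100, payoff 0. No gain.
Rancher 3 (pledges 40, payoff 59): dropping to 0 → total 90, payoff 0. No gain.
Rancher 4 (pledges 60, payoff 39): dropping to 0 → total 70, payoff 0. No gain.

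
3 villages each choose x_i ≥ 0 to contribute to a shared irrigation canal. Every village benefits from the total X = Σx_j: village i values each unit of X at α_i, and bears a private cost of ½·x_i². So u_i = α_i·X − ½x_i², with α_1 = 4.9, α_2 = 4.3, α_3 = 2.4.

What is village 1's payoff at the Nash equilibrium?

44.835

Village i's FOC: ∂u_i/∂x_i = α_i − x_i = 0, so x_i* = α_i.
NE contributions = (4.9, 4.3, 2.4); X = 11.6.
u_1 = α_1·X − ½·(x_1)² = 4.9·11.6 − ½·4.9² = 44.835.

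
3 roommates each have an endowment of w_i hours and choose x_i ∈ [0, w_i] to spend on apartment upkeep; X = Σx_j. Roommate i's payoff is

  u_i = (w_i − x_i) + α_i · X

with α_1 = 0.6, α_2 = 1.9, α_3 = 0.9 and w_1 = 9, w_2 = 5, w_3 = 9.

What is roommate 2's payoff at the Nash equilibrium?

9.5

∂u_i/∂x_i = α_i − 1, so roommate i contributes w_i if α_i > 1, else 0.
α_i > 1 for i ∈ {2}; NE contributions (0, 5, 0), X = 5.
u_2 = (5 − 5) + 1.9·5 = 9.5.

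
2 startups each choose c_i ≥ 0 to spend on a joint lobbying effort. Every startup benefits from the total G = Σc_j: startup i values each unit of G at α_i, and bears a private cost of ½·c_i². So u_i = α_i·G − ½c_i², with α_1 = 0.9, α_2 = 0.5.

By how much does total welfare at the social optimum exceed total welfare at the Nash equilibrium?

0.53

Startup i's FOC: ∂u_i/∂c_i = α_i − c_i = 0, so c_i* = α_i.
NE contributions = (0.9, 0.5); G = 1.4.
W^NE = (Σα)·G − ½Σα_i² = 1.4² − ½·1.06 = 1.43.
Planner sets c_i = Σα_j = 1.4 for every i, so G^SO = 2·1.4 = 2.8.
W^SO = (Σα)·G^SO − ½·2·(Σα)² = (2/2)·1.4² = 1.96.
Deadweight loss = W^SO − W^NE = 0.53.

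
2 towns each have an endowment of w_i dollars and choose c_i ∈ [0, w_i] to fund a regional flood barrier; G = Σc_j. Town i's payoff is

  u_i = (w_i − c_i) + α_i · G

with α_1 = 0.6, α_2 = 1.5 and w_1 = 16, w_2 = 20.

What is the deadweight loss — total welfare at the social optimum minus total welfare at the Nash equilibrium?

∂u_i/∂c_i = α_i − 1, so town i contributes w_i if α_i > 1, else 0.
α_i > 1 for i ∈ {2}; NE contributions (0, 20), G = 20.
W^NE = Σw_i − G^NE + (Σα_i)·G^NE = 36 + 1.1·20 = 58.
Planner: ∂(Σu_j)/∂c_i = Σα_j − 1 = 1.1 > 0, so everyone contributes w_i; G^SO = 36, W^SO = 36 + 1.1·36 = 75.6.
Deadweight loss = 17.6.

17.6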